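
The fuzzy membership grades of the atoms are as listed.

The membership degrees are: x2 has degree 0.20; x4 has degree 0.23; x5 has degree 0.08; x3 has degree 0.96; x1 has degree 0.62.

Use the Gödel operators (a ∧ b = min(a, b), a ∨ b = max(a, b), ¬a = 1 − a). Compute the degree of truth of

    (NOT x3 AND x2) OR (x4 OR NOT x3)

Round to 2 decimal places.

0.23

NOT x3 = 1 − 0.96 = 0.04
NOT x3 AND x2 = min(a, b) on (0.04, 0.20) = 0.04
NOT x3 = 1 − 0.96 = 0.04
x4 OR NOT x3 = max(a, b) on (0.23, 0.04) = 0.23
(NOT x3 AND x2) OR (x4 OR NOT x3) = max(a, b) on (0.04, 0.23) = 0.23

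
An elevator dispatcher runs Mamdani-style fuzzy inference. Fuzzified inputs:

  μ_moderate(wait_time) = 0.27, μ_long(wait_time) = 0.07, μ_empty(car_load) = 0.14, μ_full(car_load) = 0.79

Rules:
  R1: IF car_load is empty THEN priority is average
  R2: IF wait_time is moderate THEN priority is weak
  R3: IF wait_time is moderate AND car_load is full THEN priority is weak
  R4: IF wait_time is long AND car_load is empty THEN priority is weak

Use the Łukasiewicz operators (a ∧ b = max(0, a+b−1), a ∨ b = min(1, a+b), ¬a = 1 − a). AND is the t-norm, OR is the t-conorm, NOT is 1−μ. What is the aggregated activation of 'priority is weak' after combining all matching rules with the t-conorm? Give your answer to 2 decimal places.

0.33

R1: empty=0.14 → w = 0.14
R2: moderate=0.27 → w = 0.27
R3: moderate=0.27, full=0.79; AND[max(0, a+b−1)] → w = 0.06
R4: long=0.07, empty=0.14; AND[max(0, a+b−1)] → w = 0.00
Rules with consequent 'weak': {R2, R3, R4} → strengths 0.27, 0.06, 0.00
Aggregate via t-conorm [min(1, a+b)]: 0.33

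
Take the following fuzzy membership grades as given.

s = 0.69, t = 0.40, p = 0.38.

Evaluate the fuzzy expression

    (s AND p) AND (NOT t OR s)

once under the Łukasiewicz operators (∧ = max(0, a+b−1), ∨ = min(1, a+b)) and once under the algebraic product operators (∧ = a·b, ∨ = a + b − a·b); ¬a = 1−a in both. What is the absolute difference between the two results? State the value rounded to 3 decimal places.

0.160

Under Łukasiewicz:
  s AND p = max(0, a+b−1) on (0.69, 0.38) = 0.07
  NOT t = 1 − 0.40 = 0.60
  NOT t OR s = min(1, a+b) on (0.60, 0.69) = 1.00
  (s AND p) AND (NOT t OR s) = max(0, a+b−1) on (0.07, 1.00) = 0.07
  → value = 0.0700
Under algebraic product:
  s AND p = a·b on (0.6900, 0.3800) = 0.2622
  NOT t = 1 − 0.4000 = 0.6000
  NOT t OR s = a + b − a·b on (0.6000, 0.6900) = 0.8760
  (s AND p) AND (NOT t OR s) = a·b on (0.2622, 0.8760) = 0.2297
  → value = 0.2297
|0.0700 − 0.2297| = 0.160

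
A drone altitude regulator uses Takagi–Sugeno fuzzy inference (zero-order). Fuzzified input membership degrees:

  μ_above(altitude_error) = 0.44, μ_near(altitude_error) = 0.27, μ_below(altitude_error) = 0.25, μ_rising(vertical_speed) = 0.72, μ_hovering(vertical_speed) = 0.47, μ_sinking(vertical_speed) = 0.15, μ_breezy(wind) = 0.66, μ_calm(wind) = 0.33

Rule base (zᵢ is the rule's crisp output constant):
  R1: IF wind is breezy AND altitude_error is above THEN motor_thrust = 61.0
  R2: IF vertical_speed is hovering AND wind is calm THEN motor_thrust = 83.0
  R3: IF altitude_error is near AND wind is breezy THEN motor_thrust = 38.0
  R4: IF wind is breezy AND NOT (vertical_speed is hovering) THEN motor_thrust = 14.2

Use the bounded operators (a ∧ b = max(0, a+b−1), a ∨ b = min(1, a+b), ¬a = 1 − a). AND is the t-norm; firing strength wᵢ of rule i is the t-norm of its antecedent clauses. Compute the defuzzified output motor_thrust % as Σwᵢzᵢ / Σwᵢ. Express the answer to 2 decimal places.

30.34

R1 (z=61.0): breezy=0.66, above=0.44; AND[max(0, a+b−1)] → w = 0.10
R2 (z=83.0): hovering=0.47, calm=0.33; AND[max(0, a+b−1)] → w = 0.00
R3 (z=38.0): near=0.27, breezy=0.66; AND[max(0, a+b−1)] → w = 0.00
R4 (z=14.2): breezy=0.66, ¬hovering=1−0.47=0.53; AND[max(0, a+b−1)] → w = 0.19
Weighted average = (0.10·61.0 + 0.00·83.0 + 0.00·38.0 + 0.19·14.2) / (0.10 + 0.00 + 0.00 + 0.19)
  = 8.7980 / 0.2900 = 30.34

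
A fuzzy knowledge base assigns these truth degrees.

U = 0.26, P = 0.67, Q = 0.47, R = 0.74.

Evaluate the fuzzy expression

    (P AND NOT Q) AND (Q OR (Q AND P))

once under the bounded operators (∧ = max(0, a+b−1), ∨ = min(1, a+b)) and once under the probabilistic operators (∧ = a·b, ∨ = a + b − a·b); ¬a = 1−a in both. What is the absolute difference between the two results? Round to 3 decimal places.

0.226

Under bounded:
  NOT Q = 1 − 0.47 = 0.53
  P AND NOT Q = max(0, a+b−1) on (0.67, 0.53) = 0.20
  Q AND P = max(0, a+b−1) on (0.47, 0.67) = 0.14
  Q OR (Q AND P) = min(1, a+b) on (0.47, 0.14) = 0.61
  (P AND NOT Q) AND (Q OR (Q AND P)) = max(0, a+b−1) on (0.20, 0.61) = 0.00
  → value = 0.0000
Under probabilistic:
  NOT Q = 1 − 0.4700 = 0.5300
  P AND NOT Q = a·b on (0.6700, 0.5300) = 0.3551
  Q AND P = a·b on (0.4700, 0.6700) = 0.3149
  Q OR (Q AND P) = a + b − a·b on (0.4700, 0.3149) = 0.6369
  (P AND NOT Q) AND (Q OR (Q AND P)) = a·b on (0.3551, 0.6369) = 0.2262
  → value = 0.2262
|0.0000 − 0.2262| = 0.226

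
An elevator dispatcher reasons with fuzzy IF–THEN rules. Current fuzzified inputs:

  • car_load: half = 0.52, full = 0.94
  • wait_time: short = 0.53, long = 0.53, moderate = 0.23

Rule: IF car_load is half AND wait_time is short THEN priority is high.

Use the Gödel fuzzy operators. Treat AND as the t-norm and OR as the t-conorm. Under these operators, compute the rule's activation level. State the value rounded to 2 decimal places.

0.52

firing strength: half=0.52, short=0.53; AND[min(a, b)] → w = 0.52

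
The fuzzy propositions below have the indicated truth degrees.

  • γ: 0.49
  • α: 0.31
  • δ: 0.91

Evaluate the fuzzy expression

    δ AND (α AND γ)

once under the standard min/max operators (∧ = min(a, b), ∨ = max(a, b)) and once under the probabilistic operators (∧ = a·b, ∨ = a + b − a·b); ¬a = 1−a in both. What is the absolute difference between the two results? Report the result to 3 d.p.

Under standard min/max:
  α AND γ = min(a, b) on (0.31, 0.49) = 0.31
  δ AND (α AND γ) = min(a, b) on (0.91, 0.31) = 0.31
  → value = 0.3100
Under probabilistic:
  α AND γ = a·b on (0.3100, 0.4900) = 0.1519
  δ AND (α AND γ) = a·b on (0.9100, 0.1519) = 0.1382
  → value = 0.1382
|0.3100 − 0.1382| = 0.172

0.172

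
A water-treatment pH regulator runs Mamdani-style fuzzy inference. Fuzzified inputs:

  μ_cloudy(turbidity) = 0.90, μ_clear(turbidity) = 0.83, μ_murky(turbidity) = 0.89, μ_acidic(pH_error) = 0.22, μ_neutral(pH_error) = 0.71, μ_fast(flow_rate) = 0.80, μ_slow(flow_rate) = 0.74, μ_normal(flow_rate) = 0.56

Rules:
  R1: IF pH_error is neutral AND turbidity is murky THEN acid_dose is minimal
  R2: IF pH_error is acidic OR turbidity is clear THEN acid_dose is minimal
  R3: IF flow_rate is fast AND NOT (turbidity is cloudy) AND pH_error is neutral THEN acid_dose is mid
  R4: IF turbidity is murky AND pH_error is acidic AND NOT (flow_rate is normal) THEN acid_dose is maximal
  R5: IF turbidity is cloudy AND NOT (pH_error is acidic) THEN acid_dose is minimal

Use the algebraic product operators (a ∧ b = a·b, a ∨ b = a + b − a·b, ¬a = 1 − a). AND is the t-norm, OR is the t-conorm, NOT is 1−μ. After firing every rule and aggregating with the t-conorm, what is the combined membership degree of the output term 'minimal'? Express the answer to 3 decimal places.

0.985

R1: neutral=0.71, murky=0.89; AND[a·b] → w = 0.6319
R2: acidic=0.22, clear=0.83; OR[a + b − a·b] → w = 0.8674
R3: fast=0.80, ¬cloudy=1−0.90=0.10, neutral=0.71; AND[a·b] → w = 0.0568
R4: murky=0.89, acidic=0.22, ¬normal=1−0.56=0.44; AND[a·b] → w = 0.0862
R5: cloudy=0.90, ¬acidic=1−0.22=0.78; AND[a·b] → w = 0.7020
Rules with consequent 'minimal': {R1, R2, R5} → strengths 0.6319, 0.8674, 0.7020
Aggregate via t-conorm [a + b − a·b]: 0.9855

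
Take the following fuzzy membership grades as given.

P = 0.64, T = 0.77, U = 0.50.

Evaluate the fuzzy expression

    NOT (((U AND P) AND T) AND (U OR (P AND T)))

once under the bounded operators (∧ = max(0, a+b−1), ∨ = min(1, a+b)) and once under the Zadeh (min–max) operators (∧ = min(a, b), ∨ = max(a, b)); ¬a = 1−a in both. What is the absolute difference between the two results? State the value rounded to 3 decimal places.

0.500

Under bounded:
  U AND P = max(0, a+b−1) on (0.50, 0.64) = 0.14
  (U AND P) AND T = max(0, a+b−1) on (0.14, 0.77) = 0.00
  P AND T = max(0, a+b−1) on (0.64, 0.77) = 0.41
  U OR (P AND T) = min(1, a+b) on (0.50, 0.41) = 0.91
  ((U AND P) AND T) AND (U OR (P AND T)) = max(0, a+b−1) on (0.00, 0.91) = 0.00
  NOT (((U AND P) AND T) AND (U OR (P AND T))) = 1 − 0.00 = 1.00
  → value = 1.0000
Under Zadeh (min–max):
  U AND P = min(a, b) on (0.50, 0.64) = 0.50
  (U AND P) AND T = min(a, b) on (0.50, 0.77) = 0.50
  P AND T = min(a, b) on (0.64, 0.77) = 0.64
  U OR (P AND T) = max(a, b) on (0.50, 0.64) = 0.64
  ((U AND P) AND T) AND (U OR (P AND T)) = min(a, b) on (0.50, 0.64) = 0.50
  NOT (((U AND P) AND T) AND (U OR (P AND T))) = 1 − 0.50 = 0.50
  → value = 0.5000
|1.0000 − 0.5000| = 0.500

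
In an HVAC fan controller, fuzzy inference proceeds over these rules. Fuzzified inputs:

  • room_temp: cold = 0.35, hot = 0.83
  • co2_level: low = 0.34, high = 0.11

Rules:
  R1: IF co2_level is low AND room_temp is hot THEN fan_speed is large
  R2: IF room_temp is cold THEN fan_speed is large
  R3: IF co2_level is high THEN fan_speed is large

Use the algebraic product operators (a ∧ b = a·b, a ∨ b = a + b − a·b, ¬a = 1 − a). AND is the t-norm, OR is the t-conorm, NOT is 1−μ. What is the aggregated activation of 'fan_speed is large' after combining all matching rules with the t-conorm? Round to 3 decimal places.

0.585

R1: low=0.34, hot=0.83; AND[a·b] → w = 0.2822
R2: cold=0.35 → w = 0.3500
R3: high=0.11 → w = 0.1100
Rules with consequent 'large': {R1, R2, R3} → strengths 0.2822, 0.3500, 0.1100
Aggregate via t-conorm [a + b − a·b]: 0.5848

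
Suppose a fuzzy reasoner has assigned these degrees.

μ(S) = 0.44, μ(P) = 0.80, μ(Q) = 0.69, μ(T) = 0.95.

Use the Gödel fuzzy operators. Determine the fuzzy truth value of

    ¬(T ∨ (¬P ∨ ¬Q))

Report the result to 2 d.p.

¬P = 1 − 0.80 = 0.20
¬Q = 1 − 0.69 = 0.31
¬P ∨ ¬Q = max(a, b) on (0.20, 0.31) = 0.31
T ∨ (¬P ∨ ¬Q) = max(a, b) on (0.95, 0.31) = 0.95
¬(T ∨ (¬P ∨ ¬Q)) = 1 − 0.95 = 0.05

0.05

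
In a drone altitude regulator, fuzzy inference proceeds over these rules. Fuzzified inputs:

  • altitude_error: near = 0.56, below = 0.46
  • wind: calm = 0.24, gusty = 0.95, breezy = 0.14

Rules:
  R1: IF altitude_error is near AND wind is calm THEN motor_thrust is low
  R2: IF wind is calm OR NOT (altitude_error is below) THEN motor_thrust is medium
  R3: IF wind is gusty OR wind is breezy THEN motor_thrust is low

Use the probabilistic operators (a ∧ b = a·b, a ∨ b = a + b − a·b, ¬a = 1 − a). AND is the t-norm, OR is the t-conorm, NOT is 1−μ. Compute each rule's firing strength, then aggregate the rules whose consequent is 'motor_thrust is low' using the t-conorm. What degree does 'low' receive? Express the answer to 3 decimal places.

R1: near=0.56, calm=0.24; AND[a·b] → w = 0.1344
R2: calm=0.24, ¬below=1−0.46=0.54; OR[a + b − a·b] → w = 0.6504
R3: gusty=0.95, breezy=0.14; OR[a + b − a·b] → w = 0.9570
Rules with consequent 'low': {R1, R3} → strengths 0.1344, 0.9570
Aggregate via t-conorm [a + b − a·b]: 0.9628

0.963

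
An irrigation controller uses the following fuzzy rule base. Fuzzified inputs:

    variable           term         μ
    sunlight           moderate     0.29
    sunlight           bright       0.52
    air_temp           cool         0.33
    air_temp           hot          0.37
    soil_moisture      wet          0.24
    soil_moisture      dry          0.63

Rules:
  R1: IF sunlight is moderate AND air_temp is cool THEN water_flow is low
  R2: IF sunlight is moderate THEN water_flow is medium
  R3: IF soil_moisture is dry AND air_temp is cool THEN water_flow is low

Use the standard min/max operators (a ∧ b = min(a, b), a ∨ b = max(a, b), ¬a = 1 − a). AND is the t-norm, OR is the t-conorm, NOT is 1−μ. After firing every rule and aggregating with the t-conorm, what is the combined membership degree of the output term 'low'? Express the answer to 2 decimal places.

0.33

R1: moderate=0.29, cool=0.33; AND[min(a, b)] → w = 0.29
R2: moderate=0.29 → w = 0.29
R3: dry=0.63, cool=0.33; AND[min(a, b)] → w = 0.33
Rules with consequent 'low': {R1, R3} → strengths 0.29, 0.33
Aggregate via t-conorm [max(a, b)]: 0.33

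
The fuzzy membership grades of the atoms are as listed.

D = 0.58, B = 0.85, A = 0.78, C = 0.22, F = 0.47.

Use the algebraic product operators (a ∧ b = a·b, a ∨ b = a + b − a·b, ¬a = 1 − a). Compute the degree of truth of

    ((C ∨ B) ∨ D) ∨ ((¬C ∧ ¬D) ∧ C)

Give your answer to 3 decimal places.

0.954

C ∨ B = a + b − a·b on (0.2200, 0.8500) = 0.8830
(C ∨ B) ∨ D = a + b − a·b on (0.8830, 0.5800) = 0.9509
¬C = 1 − 0.2200 = 0.7800
¬D = 1 − 0.5800 = 0.4200
¬C ∧ ¬D = a·b on (0.7800, 0.4200) = 0.3276
(¬C ∧ ¬D) ∧ C = a·b on (0.3276, 0.2200) = 0.0721
((C ∨ B) ∨ D) ∨ ((¬C ∧ ¬D) ∧ C) = a + b − a·b on (0.9509, 0.0721) = 0.9544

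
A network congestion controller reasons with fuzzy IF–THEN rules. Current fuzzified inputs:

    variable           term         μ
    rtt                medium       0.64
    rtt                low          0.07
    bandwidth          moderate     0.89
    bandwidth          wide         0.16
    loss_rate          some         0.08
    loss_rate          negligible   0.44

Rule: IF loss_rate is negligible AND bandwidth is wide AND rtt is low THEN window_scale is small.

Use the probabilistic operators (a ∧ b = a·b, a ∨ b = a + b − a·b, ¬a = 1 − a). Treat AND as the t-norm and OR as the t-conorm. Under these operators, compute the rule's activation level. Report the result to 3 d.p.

0.005

firing strength: negligible=0.44, wide=0.16, low=0.07; AND[a·b] → w = 0.0049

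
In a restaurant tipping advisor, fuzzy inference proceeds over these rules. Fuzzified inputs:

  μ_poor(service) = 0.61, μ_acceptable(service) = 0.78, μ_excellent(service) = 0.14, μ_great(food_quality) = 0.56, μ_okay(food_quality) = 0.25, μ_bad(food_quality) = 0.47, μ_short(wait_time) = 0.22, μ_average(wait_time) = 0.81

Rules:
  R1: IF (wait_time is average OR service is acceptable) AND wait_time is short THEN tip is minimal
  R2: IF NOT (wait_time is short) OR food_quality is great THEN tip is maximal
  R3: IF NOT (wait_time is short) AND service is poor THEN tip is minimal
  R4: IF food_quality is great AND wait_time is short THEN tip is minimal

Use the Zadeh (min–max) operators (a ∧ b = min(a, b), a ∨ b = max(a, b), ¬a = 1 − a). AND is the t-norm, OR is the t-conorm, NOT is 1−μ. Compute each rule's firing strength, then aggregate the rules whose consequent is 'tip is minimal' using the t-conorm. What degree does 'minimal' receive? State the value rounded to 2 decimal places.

R1: (average=0.81 OR acceptable=0.78) = 0.81; AND[min(a, b)] with short=0.22 → w = 0.22
R2: ¬short=1−0.22=0.78, great=0.56; OR[max(a, b)] → w = 0.78
R3: ¬short=1−0.22=0.78, poor=0.61; AND[min(a, b)] → w = 0.61
R4: great=0.56, short=0.22; AND[min(a, b)] → w = 0.22
Rules with consequent 'minimal': {R1, R3, R4} → strengths 0.22, 0.61, 0.22
Aggregate via t-conorm [max(a, b)]: 0.61

0.61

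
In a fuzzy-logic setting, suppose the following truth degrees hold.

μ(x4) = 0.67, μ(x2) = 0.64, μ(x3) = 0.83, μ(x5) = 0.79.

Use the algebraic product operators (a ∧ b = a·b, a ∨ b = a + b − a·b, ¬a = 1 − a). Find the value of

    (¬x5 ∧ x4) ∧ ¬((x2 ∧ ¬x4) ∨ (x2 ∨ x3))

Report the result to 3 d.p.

¬x5 = 1 − 0.7900 = 0.2100
¬x5 ∧ x4 = a·b on (0.2100, 0.6700) = 0.1407
¬x4 = 1 − 0.6700 = 0.3300
x2 ∧ ¬x4 = a·b on (0.6400, 0.3300) = 0.2112
x2 ∨ x3 = a + b − a·b on (0.6400, 0.8300) = 0.9388
(x2 ∧ ¬x4) ∨ (x2 ∨ x3) = a + b − a·b on (0.2112, 0.9388) = 0.9517
¬((x2 ∧ ¬x4) ∨ (x2 ∨ x3)) = 1 − 0.9517 = 0.0483
(¬x5 ∧ x4) ∧ ¬((x2 ∧ ¬x4) ∨ (x2 ∨ x3)) = a·b on (0.1407, 0.0483) = 0.0068

0.007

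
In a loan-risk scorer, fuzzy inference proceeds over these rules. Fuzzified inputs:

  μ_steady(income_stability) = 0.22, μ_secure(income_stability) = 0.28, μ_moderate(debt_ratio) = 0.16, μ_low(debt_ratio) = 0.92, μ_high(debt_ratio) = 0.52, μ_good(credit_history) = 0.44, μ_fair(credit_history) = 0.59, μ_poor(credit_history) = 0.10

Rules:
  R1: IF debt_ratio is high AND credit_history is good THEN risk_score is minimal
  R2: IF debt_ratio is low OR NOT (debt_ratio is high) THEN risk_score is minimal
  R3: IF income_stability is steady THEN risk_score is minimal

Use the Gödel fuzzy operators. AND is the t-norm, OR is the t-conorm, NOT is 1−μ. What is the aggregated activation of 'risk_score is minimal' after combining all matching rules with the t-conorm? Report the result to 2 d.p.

0.92

R1: high=0.52, good=0.44; AND[min(a, b)] → w = 0.44
R2: low=0.92, ¬high=1−0.52=0.48; OR[max(a, b)] → w = 0.92
R3: steady=0.22 → w = 0.22
Rules with consequent 'minimal': {R1, R2, R3} → strengths 0.44, 0.92, 0.22
Aggregate via t-conorm [max(a, b)]: 0.92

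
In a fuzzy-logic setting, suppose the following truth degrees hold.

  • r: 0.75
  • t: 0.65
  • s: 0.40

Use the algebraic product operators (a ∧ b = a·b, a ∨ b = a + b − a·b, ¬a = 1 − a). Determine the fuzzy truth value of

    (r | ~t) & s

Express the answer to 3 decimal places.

0.335

~t = 1 − 0.6500 = 0.3500
r | ~t = a + b − a·b on (0.7500, 0.3500) = 0.8375
(r | ~t) & s = a·b on (0.8375, 0.4000) = 0.3350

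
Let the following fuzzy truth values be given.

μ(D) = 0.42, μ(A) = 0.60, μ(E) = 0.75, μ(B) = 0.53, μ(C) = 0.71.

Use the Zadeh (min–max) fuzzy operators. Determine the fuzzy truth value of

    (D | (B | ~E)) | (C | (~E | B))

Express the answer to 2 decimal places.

0.71

~E = 1 − 0.75 = 0.25
B | ~E = max(a, b) on (0.53, 0.25) = 0.53
D | (B | ~E) = max(a, b) on (0.42, 0.53) = 0.53
~E = 1 − 0.75 = 0.25
~E | B = max(a, b) on (0.25, 0.53) = 0.53
C | (~E | B) = max(a, b) on (0.71, 0.53) = 0.71
(D | (B | ~E)) | (C | (~E | B)) = max(a, b) on (0.53, 0.71) = 0.71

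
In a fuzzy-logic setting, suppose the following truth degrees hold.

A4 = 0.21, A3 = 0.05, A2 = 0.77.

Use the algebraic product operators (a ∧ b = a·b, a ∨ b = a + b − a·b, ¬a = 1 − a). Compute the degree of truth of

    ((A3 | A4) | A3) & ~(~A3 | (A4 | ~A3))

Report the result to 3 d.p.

A3 | A4 = a + b − a·b on (0.0500, 0.2100) = 0.2495
(A3 | A4) | A3 = a + b − a·b on (0.2495, 0.0500) = 0.2870
~A3 = 1 − 0.0500 = 0.9500
~A3 = 1 − 0.0500 = 0.9500
A4 | ~A3 = a + b − a·b on (0.2100, 0.9500) = 0.9605
~A3 | (A4 | ~A3) = a + b − a·b on (0.9500, 0.9605) = 0.9980
~(~A3 | (A4 | ~A3)) = 1 − 0.9980 = 0.0020
((A3 | A4) | A3) & ~(~A3 | (A4 | ~A3)) = a·b on (0.2870, 0.0020) = 0.0006

0.001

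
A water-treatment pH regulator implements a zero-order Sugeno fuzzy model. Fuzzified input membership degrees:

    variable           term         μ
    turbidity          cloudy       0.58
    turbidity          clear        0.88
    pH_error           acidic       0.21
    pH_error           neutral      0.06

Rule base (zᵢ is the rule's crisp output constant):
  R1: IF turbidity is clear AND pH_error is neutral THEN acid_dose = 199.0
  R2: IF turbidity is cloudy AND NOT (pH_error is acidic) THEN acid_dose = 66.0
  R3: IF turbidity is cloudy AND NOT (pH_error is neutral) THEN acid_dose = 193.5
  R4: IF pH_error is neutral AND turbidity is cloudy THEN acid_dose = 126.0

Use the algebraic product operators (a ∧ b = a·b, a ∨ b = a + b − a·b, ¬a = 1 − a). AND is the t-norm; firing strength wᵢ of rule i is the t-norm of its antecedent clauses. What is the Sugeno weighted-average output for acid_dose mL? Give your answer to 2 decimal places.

138.07

R1 (z=199.0): clear=0.88, neutral=0.06; AND[a·b] → w = 0.0528
R2 (z=66.0): cloudy=0.58, ¬acidic=1−0.21=0.79; AND[a·b] → w = 0.4582
R3 (z=193.5): cloudy=0.58, ¬neutral=1−0.06=0.94; AND[a·b] → w = 0.5452
R4 (z=126.0): neutral=0.06, cloudy=0.58; AND[a·b] → w = 0.0348
Weighted average = (0.0528·199.0 + 0.4582·66.0 + 0.5452·193.5 + 0.0348·126.0) / (0.0528 + 0.4582 + 0.5452 + 0.0348)
  = 150.6294 / 1.0910 = 138.07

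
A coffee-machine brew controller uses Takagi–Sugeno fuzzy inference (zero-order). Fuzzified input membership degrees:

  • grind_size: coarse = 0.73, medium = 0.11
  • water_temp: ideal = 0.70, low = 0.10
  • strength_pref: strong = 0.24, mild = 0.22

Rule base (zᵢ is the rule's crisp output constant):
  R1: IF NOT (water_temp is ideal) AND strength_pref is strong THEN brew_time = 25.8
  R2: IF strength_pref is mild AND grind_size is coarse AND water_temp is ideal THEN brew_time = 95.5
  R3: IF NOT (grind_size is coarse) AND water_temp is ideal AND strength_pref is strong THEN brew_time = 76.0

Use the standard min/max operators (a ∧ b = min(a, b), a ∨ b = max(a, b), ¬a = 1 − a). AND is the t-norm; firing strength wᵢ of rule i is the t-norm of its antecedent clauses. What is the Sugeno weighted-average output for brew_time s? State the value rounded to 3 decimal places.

64.917

R1 (z=25.8): ¬ideal=1−0.70=0.30, strong=0.24; AND[min(a, b)] → w = 0.24
R2 (z=95.5): mild=0.22, coarse=0.73, ideal=0.70; AND[min(a, b)] → w = 0.22
R3 (z=76.0): ¬coarse=1−0.73=0.27, ideal=0.70, strong=0.24; AND[min(a, b)] → w = 0.24
Weighted average = (0.24·25.8 + 0.22·95.5 + 0.24·76.0) / (0.24 + 0.22 + 0.24)
  = 45.4420 / 0.7000 = 64.917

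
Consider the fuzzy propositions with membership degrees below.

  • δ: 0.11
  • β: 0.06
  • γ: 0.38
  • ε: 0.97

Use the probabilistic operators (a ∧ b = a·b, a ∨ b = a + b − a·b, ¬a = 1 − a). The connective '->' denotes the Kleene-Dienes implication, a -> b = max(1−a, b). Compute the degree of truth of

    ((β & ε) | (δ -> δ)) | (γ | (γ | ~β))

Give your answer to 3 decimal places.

0.998

β & ε = a·b on (0.0600, 0.9700) = 0.0582
δ -> δ  [Kleene-Dienes: max(1−a, b)] with a=0.1100, b=0.1100 → 0.8900
(β & ε) | (δ -> δ) = a + b − a·b on (0.0582, 0.8900) = 0.8964
~β = 1 − 0.0600 = 0.9400
γ | ~β = a + b − a·b on (0.3800, 0.9400) = 0.9628
γ | (γ | ~β) = a + b − a·b on (0.3800, 0.9628) = 0.9769
((β & ε) | (δ -> δ)) | (γ | (γ | ~β)) = a + b − a·b on (0.8964, 0.9769) = 0.9976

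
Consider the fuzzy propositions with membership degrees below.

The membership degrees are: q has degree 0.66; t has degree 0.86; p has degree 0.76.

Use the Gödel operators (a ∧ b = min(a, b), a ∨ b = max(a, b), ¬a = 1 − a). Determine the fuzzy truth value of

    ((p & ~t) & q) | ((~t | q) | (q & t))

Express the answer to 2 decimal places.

0.66

~t = 1 − 0.86 = 0.14
p & ~t = min(a, b) on (0.76, 0.14) = 0.14
(p & ~t) & q = min(a, b) on (0.14, 0.66) = 0.14
~t = 1 − 0.86 = 0.14
~t | q = max(a, b) on (0.14, 0.66) = 0.66
q & t = min(a, b) on (0.66, 0.86) = 0.66
(~t | q) | (q & t) = max(a, b) on (0.66, 0.66) = 0.66
((p & ~t) & q) | ((~t | q) | (q & t)) = max(a, b) on (0.14, 0.66) = 0.66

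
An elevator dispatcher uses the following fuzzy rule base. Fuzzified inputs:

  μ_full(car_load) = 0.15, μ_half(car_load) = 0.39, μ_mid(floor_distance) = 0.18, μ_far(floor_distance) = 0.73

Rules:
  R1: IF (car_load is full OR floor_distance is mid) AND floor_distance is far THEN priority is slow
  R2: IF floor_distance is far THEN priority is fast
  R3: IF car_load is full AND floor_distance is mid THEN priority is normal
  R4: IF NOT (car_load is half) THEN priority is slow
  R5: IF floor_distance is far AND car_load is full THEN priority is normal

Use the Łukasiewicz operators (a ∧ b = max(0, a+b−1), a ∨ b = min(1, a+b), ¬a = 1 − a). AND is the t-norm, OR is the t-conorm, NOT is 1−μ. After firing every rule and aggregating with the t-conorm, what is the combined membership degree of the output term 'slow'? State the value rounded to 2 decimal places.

R1: (full=0.15 OR mid=0.18) = 0.33; AND[max(0, a+b−1)] with far=0.73 → w = 0.06
R2: far=0.73 → w = 0.73
R3: full=0.15, mid=0.18; AND[max(0, a+b−1)] → w = 0.00
R4: ¬half=1−0.39=0.61 → w = 0.61
R5: far=0.73, full=0.15; AND[max(0, a+b−1)] → w = 0.00
Rules with consequent 'slow': {R1, R4} → strengths 0.06, 0.61
Aggregate via t-conorm [min(1, a+b)]: 0.67

0.67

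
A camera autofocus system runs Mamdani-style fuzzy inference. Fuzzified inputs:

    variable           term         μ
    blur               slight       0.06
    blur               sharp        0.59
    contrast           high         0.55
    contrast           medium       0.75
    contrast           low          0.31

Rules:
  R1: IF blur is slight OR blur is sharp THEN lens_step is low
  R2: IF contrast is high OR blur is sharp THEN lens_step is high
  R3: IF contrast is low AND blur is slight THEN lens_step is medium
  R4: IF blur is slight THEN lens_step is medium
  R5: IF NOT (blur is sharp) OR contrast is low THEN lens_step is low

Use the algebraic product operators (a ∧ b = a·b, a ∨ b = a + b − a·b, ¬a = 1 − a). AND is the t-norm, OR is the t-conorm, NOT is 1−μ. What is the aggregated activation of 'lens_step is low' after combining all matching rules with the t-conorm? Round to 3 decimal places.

0.843

R1: slight=0.06, sharp=0.59; OR[a + b − a·b] → w = 0.6146
R2: high=0.55, sharp=0.59; OR[a + b − a·b] → w = 0.8155
R3: low=0.31, slight=0.06; AND[a·b] → w = 0.0186
R4: slight=0.06 → w = 0.0600
R5: ¬sharp=1−0.59=0.41, low=0.31; OR[a + b − a·b] → w = 0.5929
Rules with consequent 'low': {R1, R5} → strengths 0.6146, 0.5929
Aggregate via t-conorm [a + b − a·b]: 0.8431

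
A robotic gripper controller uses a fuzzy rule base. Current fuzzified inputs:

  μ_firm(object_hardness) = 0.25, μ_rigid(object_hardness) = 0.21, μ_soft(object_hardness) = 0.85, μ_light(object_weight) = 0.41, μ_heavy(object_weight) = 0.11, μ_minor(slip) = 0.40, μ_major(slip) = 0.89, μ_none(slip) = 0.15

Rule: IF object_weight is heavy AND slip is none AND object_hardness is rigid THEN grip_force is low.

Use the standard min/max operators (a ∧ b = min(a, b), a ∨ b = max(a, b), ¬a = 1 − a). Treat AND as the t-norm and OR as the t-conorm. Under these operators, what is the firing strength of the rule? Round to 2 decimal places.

firing strength: heavy=0.11, none=0.15, rigid=0.21; AND[min(a, b)] → w = 0.11

0.11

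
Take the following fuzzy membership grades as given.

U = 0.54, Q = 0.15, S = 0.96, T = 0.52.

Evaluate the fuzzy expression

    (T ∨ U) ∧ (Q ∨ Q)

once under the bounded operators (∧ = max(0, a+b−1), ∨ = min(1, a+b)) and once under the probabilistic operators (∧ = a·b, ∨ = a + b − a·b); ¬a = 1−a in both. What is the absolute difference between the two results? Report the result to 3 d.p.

0.084

Under bounded:
  T ∨ U = min(1, a+b) on (0.52, 0.54) = 1.00
  Q ∨ Q = min(1, a+b) on (0.15, 0.15) = 0.30
  (T ∨ U) ∧ (Q ∨ Q) = max(0, a+b−1) on (1.00, 0.30) = 0.30
  → value = 0.3000
Under probabilistic:
  T ∨ U = a + b − a·b on (0.5200, 0.5400) = 0.7792
  Q ∨ Q = a + b − a·b on (0.1500, 0.1500) = 0.2775
  (T ∨ U) ∧ (Q ∨ Q) = a·b on (0.7792, 0.2775) = 0.2162
  → value = 0.2162
|0.3000 − 0.2162| = 0.084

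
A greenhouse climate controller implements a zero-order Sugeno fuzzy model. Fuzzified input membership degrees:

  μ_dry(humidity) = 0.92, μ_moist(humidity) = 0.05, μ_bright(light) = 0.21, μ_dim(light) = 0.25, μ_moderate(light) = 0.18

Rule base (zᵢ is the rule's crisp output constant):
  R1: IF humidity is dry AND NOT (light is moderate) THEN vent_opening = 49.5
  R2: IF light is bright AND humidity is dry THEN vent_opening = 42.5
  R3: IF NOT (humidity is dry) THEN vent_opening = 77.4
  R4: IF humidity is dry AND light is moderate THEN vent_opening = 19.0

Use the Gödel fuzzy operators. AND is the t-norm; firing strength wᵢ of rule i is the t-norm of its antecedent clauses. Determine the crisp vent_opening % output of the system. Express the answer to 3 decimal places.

R1 (z=49.5): dry=0.92, ¬moderate=1−0.18=0.82; AND[min(a, b)] → w = 0.82
R2 (z=42.5): bright=0.21, dry=0.92; AND[min(a, b)] → w = 0.21
R3 (z=77.4): ¬dry=1−0.92=0.08 → w = 0.08
R4 (z=19.0): dry=0.92, moderate=0.18; AND[min(a, b)] → w = 0.18
Weighted average = (0.82·49.5 + 0.21·42.5 + 0.08·77.4 + 0.18·19.0) / (0.82 + 0.21 + 0.08 + 0.18)
  = 59.1270 / 1.2900 = 45.835

45.835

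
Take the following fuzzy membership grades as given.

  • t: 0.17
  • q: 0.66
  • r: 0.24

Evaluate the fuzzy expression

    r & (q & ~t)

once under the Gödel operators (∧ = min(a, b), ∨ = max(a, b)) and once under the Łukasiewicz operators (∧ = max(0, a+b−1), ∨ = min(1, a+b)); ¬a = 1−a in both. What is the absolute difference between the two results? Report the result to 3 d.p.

Under Gödel:
  ~t = 1 − 0.17 = 0.83
  q & ~t = min(a, b) on (0.66, 0.83) = 0.66
  r & (q & ~t) = min(a, b) on (0.24, 0.66) = 0.24
  → value = 0.2400
Under Łukasiewicz:
  ~t = 1 − 0.17 = 0.83
  q & ~t = max(0, a+b−1) on (0.66, 0.83) = 0.49
  r & (q & ~t) = max(0, a+b−1) on (0.24, 0.49) = 0.00
  → value = 0.0000
|0.2400 − 0.0000| = 0.240

0.240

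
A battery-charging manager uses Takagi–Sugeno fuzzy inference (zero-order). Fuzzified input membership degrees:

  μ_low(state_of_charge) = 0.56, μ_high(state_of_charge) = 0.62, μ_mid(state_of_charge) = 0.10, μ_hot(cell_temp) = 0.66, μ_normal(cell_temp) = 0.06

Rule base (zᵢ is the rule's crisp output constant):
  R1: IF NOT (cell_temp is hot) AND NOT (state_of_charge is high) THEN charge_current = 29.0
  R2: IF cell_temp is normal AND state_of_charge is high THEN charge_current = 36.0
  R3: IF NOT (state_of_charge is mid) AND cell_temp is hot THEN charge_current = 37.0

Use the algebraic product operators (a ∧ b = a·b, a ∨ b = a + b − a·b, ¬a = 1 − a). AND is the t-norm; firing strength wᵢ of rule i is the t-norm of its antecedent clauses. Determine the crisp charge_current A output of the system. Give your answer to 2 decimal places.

R1 (z=29.0): ¬hot=1−0.66=0.34, ¬high=1−0.62=0.38; AND[a·b] → w = 0.1292
R2 (z=36.0): normal=0.06, high=0.62; AND[a·b] → w = 0.0372
R3 (z=37.0): ¬mid=1−0.10=0.90, hot=0.66; AND[a·b] → w = 0.5940
Weighted average = (0.1292·29.0 + 0.0372·36.0 + 0.5940·37.0) / (0.1292 + 0.0372 + 0.5940)
  = 27.0640 / 0.7604 = 35.59

35.59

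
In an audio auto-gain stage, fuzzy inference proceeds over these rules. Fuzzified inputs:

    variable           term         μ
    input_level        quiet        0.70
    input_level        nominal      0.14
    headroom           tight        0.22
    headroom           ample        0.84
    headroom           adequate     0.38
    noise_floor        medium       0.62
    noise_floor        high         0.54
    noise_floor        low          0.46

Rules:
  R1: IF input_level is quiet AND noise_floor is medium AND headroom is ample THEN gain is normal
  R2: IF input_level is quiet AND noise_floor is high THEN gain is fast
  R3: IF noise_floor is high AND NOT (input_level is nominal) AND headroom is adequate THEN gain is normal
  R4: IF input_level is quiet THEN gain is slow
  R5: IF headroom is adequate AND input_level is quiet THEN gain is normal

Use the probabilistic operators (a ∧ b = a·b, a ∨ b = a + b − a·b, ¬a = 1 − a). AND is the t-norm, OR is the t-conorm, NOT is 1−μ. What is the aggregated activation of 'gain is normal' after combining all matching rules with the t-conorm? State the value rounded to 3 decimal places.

R1: quiet=0.70, medium=0.62, ample=0.84; AND[a·b] → w = 0.3646
R2: quiet=0.70, high=0.54; AND[a·b] → w = 0.3780
R3: high=0.54, ¬nominal=1−0.14=0.86, adequate=0.38; AND[a·b] → w = 0.1765
R4: quiet=0.70 → w = 0.7000
R5: adequate=0.38, quiet=0.70; AND[a·b] → w = 0.2660
Rules with consequent 'normal': {R1, R3, R5} → strengths 0.3646, 0.1765, 0.2660
Aggregate via t-conorm [a + b − a·b]: 0.6159

0.616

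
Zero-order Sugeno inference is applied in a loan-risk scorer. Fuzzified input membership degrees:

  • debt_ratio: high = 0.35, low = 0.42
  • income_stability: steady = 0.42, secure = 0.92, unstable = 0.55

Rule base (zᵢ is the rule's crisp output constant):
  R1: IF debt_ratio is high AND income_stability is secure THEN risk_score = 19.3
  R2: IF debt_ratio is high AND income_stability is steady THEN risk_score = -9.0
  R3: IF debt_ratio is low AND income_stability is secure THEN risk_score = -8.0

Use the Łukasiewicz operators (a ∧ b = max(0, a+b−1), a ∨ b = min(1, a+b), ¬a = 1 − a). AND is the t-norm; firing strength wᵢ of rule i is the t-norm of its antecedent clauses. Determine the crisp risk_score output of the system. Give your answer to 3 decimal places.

4.084

R1 (z=19.3): high=0.35, secure=0.92; AND[max(0, a+b−1)] → w = 0.27
R2 (z=-9.0): high=0.35, steady=0.42; AND[max(0, a+b−1)] → w = 0.00
R3 (z=-8.0): low=0.42, secure=0.92; AND[max(0, a+b−1)] → w = 0.34
Weighted average = (0.27·19.3 + 0.00·-9.0 + 0.34·-8.0) / (0.27 + 0.00 + 0.34)
  = 2.4910 / 0.6100 = 4.084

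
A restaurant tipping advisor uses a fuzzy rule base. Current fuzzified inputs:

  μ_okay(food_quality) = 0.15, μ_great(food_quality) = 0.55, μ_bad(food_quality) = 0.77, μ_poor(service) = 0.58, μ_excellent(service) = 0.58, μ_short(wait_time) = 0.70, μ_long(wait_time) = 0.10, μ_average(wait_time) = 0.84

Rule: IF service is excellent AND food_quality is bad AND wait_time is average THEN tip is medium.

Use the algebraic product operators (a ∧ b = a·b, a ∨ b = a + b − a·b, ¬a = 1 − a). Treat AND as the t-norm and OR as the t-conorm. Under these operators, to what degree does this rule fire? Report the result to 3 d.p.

0.375

firing strength: excellent=0.58, bad=0.77, average=0.84; AND[a·b] → w = 0.3751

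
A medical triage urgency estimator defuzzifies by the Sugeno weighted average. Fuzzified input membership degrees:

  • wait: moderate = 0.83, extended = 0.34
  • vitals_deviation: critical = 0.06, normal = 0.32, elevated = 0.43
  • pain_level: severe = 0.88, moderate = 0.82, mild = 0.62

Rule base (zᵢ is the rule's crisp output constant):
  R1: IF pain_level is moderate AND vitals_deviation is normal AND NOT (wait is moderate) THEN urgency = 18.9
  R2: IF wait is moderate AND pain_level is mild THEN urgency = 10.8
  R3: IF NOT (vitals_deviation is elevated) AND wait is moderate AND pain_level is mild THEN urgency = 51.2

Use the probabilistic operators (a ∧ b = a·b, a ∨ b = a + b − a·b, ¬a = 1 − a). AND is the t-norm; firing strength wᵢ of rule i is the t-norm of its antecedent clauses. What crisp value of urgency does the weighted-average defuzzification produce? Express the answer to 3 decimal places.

R1 (z=18.9): moderate=0.82, normal=0.32, ¬moderate=1−0.83=0.17; AND[a·b] → w = 0.0446
R2 (z=10.8): moderate=0.83, mild=0.62; AND[a·b] → w = 0.5146
R3 (z=51.2): ¬elevated=1−0.43=0.57, moderate=0.83, mild=0.62; AND[a·b] → w = 0.2933
Weighted average = (0.0446·18.9 + 0.5146·10.8 + 0.2933·51.2) / (0.0446 + 0.5146 + 0.2933)
  = 21.4189 / 0.8525 = 25.124

25.124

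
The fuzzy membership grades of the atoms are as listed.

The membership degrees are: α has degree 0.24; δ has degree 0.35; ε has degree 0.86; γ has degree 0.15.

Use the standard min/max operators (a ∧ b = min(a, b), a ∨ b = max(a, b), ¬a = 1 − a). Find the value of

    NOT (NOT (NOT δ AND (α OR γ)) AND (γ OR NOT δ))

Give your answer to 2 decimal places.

0.35

NOT δ = 1 − 0.35 = 0.65
α OR γ = max(a, b) on (0.24, 0.15) = 0.24
NOT δ AND (α OR γ) = min(a, b) on (0.65, 0.24) = 0.24
NOT (NOT δ AND (α OR γ)) = 1 − 0.24 = 0.76
NOT δ = 1 − 0.35 = 0.65
γ OR NOT δ = max(a, b) on (0.15, 0.65) = 0.65
NOT (NOT δ AND (α OR γ)) AND (γ OR NOT δ) = min(a, b) on (0.76, 0.65) = 0.65
NOT (NOT (NOT δ AND (α OR γ)) AND (γ OR NOT δ)) = 1 − 0.65 = 0.35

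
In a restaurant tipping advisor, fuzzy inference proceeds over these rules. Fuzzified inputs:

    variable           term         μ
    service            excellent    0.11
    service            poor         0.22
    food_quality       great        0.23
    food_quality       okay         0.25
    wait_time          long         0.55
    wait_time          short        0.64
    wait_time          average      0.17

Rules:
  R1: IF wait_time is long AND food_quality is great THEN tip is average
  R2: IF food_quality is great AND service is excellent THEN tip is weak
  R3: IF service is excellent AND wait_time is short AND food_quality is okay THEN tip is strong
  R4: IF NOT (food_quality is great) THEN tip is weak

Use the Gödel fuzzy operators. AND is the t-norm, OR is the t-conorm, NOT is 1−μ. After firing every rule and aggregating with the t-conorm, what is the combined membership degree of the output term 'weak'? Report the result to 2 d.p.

R1: long=0.55, great=0.23; AND[min(a, b)] → w = 0.23
R2: great=0.23, excellent=0.11; AND[min(a, b)] → w = 0.11
R3: excellent=0.11, short=0.64, okay=0.25; AND[min(a, b)] → w = 0.11
R4: ¬great=1−0.23=0.77 → w = 0.77
Rules with consequent 'weak': {R2, R4} → strengths 0.11, 0.77
Aggregate via t-conorm [max(a, b)]: 0.77

0.77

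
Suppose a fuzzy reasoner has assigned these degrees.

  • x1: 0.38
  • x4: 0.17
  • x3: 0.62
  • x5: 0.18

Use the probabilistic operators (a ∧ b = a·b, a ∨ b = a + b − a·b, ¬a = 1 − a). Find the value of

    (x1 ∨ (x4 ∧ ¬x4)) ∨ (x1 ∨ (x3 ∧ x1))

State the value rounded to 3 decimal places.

¬x4 = 1 − 0.1700 = 0.8300
x4 ∧ ¬x4 = a·b on (0.1700, 0.8300) = 0.1411
x1 ∨ (x4 ∧ ¬x4) = a + b − a·b on (0.3800, 0.1411) = 0.4675
x3 ∧ x1 = a·b on (0.6200, 0.3800) = 0.2356
x1 ∨ (x3 ∧ x1) = a + b − a·b on (0.3800, 0.2356) = 0.5261
(x1 ∨ (x4 ∧ ¬x4)) ∨ (x1 ∨ (x3 ∧ x1)) = a + b − a·b on (0.4675, 0.5261) = 0.7476

0.748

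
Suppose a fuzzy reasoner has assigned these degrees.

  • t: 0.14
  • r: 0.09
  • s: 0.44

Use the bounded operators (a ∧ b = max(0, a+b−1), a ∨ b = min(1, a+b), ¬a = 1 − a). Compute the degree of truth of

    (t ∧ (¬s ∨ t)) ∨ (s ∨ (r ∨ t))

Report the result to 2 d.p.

0.67

¬s = 1 − 0.44 = 0.56
¬s ∨ t = min(1, a+b) on (0.56, 0.14) = 0.70
t ∧ (¬s ∨ t) = max(0, a+b−1) on (0.14, 0.70) = 0.00
r ∨ t = min(1, a+b) on (0.09, 0.14) = 0.23
s ∨ (r ∨ t) = min(1, a+b) on (0.44, 0.23) = 0.67
(t ∧ (¬s ∨ t)) ∨ (s ∨ (r ∨ t)) = min(1, a+b) on (0.00, 0.67) = 0.67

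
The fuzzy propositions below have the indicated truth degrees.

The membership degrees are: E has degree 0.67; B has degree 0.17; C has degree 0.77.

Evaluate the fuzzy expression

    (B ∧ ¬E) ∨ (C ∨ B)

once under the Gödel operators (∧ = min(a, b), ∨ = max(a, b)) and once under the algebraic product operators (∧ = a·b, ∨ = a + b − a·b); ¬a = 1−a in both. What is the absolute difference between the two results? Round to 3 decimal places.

0.050

Under Gödel:
  ¬E = 1 − 0.67 = 0.33
  B ∧ ¬E = min(a, b) on (0.17, 0.33) = 0.17
  C ∨ B = max(a, b) on (0.77, 0.17) = 0.77
  (B ∧ ¬E) ∨ (C ∨ B) = max(a, b) on (0.17, 0.77) = 0.77
  → value = 0.7700
Under algebraic product:
  ¬E = 1 − 0.6700 = 0.3300
  B ∧ ¬E = a·b on (0.1700, 0.3300) = 0.0561
  C ∨ B = a + b − a·b on (0.7700, 0.1700) = 0.8091
  (B ∧ ¬E) ∨ (C ∨ B) = a + b − a·b on (0.0561, 0.8091) = 0.8198
  → value = 0.8198
|0.7700 − 0.8198| = 0.050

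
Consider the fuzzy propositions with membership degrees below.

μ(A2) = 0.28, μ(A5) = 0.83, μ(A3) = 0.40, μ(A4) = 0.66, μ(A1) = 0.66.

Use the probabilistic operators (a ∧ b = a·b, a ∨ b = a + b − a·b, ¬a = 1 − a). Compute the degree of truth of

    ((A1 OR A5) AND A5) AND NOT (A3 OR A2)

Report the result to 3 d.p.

0.338

A1 OR A5 = a + b − a·b on (0.6600, 0.8300) = 0.9422
(A1 OR A5) AND A5 = a·b on (0.9422, 0.8300) = 0.7820
A3 OR A2 = a + b − a·b on (0.4000, 0.2800) = 0.5680
NOT (A3 OR A2) = 1 − 0.5680 = 0.4320
((A1 OR A5) AND A5) AND NOT (A3 OR A2) = a·b on (0.7820, 0.4320) = 0.3378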